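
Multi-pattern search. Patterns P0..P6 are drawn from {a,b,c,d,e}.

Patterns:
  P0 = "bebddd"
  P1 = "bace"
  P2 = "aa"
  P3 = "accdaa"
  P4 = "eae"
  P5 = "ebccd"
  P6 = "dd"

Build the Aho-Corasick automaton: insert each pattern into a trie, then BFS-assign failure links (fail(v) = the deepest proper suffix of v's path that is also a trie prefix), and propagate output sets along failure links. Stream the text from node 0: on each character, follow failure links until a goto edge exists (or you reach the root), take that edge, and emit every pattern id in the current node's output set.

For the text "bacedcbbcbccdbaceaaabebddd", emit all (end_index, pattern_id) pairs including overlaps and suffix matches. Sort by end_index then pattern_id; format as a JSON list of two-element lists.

Build:
Trie (insert patterns):
  n0 'ε': a→10 b→1 d→24 e→17
  n1 'b': a→7 e→2
  n2 'be': b→3
  n3 'beb': d→4
  n4 'bebd': d→5
  n5 'bebdd': d→6
  n6 'bebddd': ·  [P0 ends]
  n7 'ba': c→8
  n8 'bac': e→9
  n9 'bace': ·  [P1 ends]
  n10 'a': a→11 c→12
  n11 'aa': ·  [P2 ends]
  n12 'ac': c→13
  n13 'acc': d→14
  n14 'accd': a→15
  n15 'accda': a→16
  n16 'accdaa': ·  [P3 ends]
  n17 'e': a→18 b→20
  n18 'ea': e→19
  n19 'eae': ·  [P4 ends]
  n20 'eb': c→21
  n21 'ebc': c→22
  n22 'ebcc': d→23
  n23 'ebccd': ·  [P5 ends]
  n24 'd': d→25
  n25 'dd': ·  [P6 ends]

Failure links (BFS by depth):
  n1('b'): parent n0 fail=0; on 'b' 0 → fail=0;  out ∅∪∅=∅
  n10('a'): parent n0 fail=0; on 'a' 0 → fail=0;  out ∅∪∅=∅
  n17('e'): parent n0 fail=0; on 'e' 0 → fail=0;  out ∅∪∅=∅
  n24('d'): parent n0 fail=0; on 'd' 0 → fail=0;  out ∅∪∅=∅
  n2('be'): parent n1 fail=0; on 'e' 0 → fail=17;  out ∅∪∅=∅
  n7('ba'): parent n1 fail=0; on 'a' 0 → fail=10;  out ∅∪∅=∅
  n11('aa'): parent n10 fail=0; on 'a' 0 → fail=10;  out {2}∪∅={2}
  n12('ac'): parent n10 fail=0; on 'c' 0 → fail=0;  out ∅∪∅=∅
  n18('ea'): parent n17 fail=0; on 'a' 0 → fail=10;  out ∅∪∅=∅
  n20('eb'): parent n17 fail=0; on 'b' 0 → fail=1;  out ∅∪∅=∅
  n25('dd'): parent n24 fail=0; on 'd' 0 → fail=24;  out {6}∪∅={6}
  n3('beb'): parent n2 fail=17; on 'b' 17 → fail=20;  out ∅∪∅=∅
  n8('bac'): parent n7 fail=10; on 'c' 10 → fail=12;  out ∅∪∅=∅
  n13('acc'): parent n12 fail=0; on 'c' 0 → fail=0;  out ∅∪∅=∅
  n19('eae'): parent n18 fail=10; on 'e' 10→0 → fail=17;  out {4}∪∅={4}
  n21('ebc'): parent n20 fail=1; on 'c' 1→0 → fail=0;  out ∅∪∅=∅
  n4('bebd'): parent n3 fail=20; on 'd' 20→1→0 → fail=24;  out ∅∪∅=∅
  n9('bace'): parent n8 fail=12; on 'e' 12→0 → fail=17;  out {1}∪∅={1}
  n14('accd'): parent n13 fail=0; on 'd' 0 → fail=24;  out ∅∪∅=∅
  n22('ebcc'): parent n21 fail=0; on 'c' 0 → fail=0;  out ∅∪∅=∅
  n5('bebdd'): parent n4 fail=24; on 'd' 24 → fail=25;  out ∅∪{6}={6}
  n15('accda'): parent n14 fail=24; on 'a' 24→0 → fail=10;  out ∅∪∅=∅
  n23('ebccd'): parent n22 fail=0; on 'd' 0 → fail=24;  out {5}∪∅={5}
  n6('bebddd'): parent n5 fail=25; on 'd' 25→24 → fail=25;  out {0}∪{6}={0,6}
  n16('accdaa'): parent n15 fail=10; on 'a' 10 → fail=11;  out {3}∪{2}={2,3}

Run:
pos 0 'b': at 1
pos 1 'a': at 7
pos 2 'c': at 8
pos 3 'e': at 9  emit P1@[0:3]
pos 4 'd': at 24 (fail-walked)
pos 5 'c': at 0 (fail-walked)
pos 6 'b': at 1
pos 7 'b': at 1 (fail-walked)
pos 8 'c': at 0 (fail-walked)
pos 9 'b': at 1
pos 10 'c': at 0 (fail-walked)
pos 11 'c': at 0
pos 12 'd': at 24
pos 13 'b': at 1 (fail-walked)
pos 14 'a': at 7
pos 15 'c': at 8
pos 16 'e': at 9  emit P1@[13:16]
pos 17 'a': at 18 (fail-walked)
pos 18 'a': at 11 (fail-walked)  emit P2@[17:18]
pos 19 'a': at 11 (fail-walked)  emit P2@[18:19]
pos 20 'b': at 1 (fail-walked)
pos 21 'e': at 2
pos 22 'b': at 3
pos 23 'd': at 4
pos 24 'd': at 5  emit P6@[23:24]
pos 25 'd': at 6  emit P0@[20:25],P6@[24:25]

All matches (sorted): [[3,1],[16,1],[18,2],[19,2],[24,6],[25,0],[25,6]]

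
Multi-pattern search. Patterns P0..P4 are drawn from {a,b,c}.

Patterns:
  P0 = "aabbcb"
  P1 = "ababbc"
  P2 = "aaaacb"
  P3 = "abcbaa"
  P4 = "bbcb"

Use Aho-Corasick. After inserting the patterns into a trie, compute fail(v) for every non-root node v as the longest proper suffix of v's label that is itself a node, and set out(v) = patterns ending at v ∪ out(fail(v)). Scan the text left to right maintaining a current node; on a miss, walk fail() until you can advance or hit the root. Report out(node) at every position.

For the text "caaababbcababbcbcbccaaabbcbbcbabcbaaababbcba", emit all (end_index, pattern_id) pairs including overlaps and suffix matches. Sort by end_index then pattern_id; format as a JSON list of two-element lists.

Construct AC machine:
Trie nodes:
  0='ε' goto a→1 b→20
  1='a' goto a→2 b→7
  2='aa' goto a→12 b→3
  3='aab' goto b→4
  4='aabb' goto c→5
  5='aabbc' goto b→6
  6='aabbcb' goto ·  ←P0
  7='ab' goto a→8 c→16
  8='aba' goto b→9
  9='abab' goto b→10
  10='ababb' goto c→11
  11='ababbc' goto ·  ←P1
  12='aaa' goto a→13
  13='aaaa' goto c→14
  14='aaaac' goto b→15
  15='aaaacb' goto ·  ←P2
  16='abc' goto b→17
  17='abcb' goto a→18
  18='abcba' goto a→19
  19='abcbaa' goto ·  ←P3
  20='b' goto b→21
  21='bb' goto c→22
  22='bbc' goto b→23
  23='bbcb' goto ·  ←P4

BFS fail/out derivation:
  fail(1) 'a': from fail(0)=0 chase 'a': 0 ⇒ 0;  out=∅∪out(0)=∅
  fail(20) 'b': from fail(0)=0 chase 'b': 0 ⇒ 0;  out=∅∪out(0)=∅
  fail(2) 'aa': from fail(1)=0 chase 'a': 0 ⇒ 1;  out=∅∪out(1)=∅
  fail(7) 'ab': from fail(1)=0 chase 'b': 0 ⇒ 20;  out=∅∪out(20)=∅
  fail(21) 'bb': from fail(20)=0 chase 'b': 0 ⇒ 20;  out=∅∪out(20)=∅
  fail(3) 'aab': from fail(2)=1 chase 'b': 1 ⇒ 7;  out=∅∪out(7)=∅
  fail(8) 'aba': from fail(7)=20 chase 'a': 20→0 ⇒ 1;  out=∅∪out(1)=∅
  fail(12) 'aaa': from fail(2)=1 chase 'a': 1 ⇒ 2;  out=∅∪out(2)=∅
  fail(16) 'abc': from fail(7)=20 chase 'c': 20→0 ⇒ 0;  out=∅∪out(0)=∅
  fail(22) 'bbc': from fail(21)=20 chase 'c': 20→0 ⇒ 0;  out=∅∪out(0)=∅
  fail(4) 'aabb': from fail(3)=7 chase 'b': 7→20 ⇒ 21;  out=∅∪out(21)=∅
  fail(9) 'abab': from fail(8)=1 chase 'b': 1 ⇒ 7;  out=∅∪out(7)=∅
  fail(13) 'aaaa': from fail(12)=2 chase 'a': 2 ⇒ 12;  out=∅∪out(12)=∅
  fail(17) 'abcb': from fail(16)=0 chase 'b': 0 ⇒ 20;  out=∅∪out(20)=∅
  fail(23) 'bbcb': from fail(22)=0 chase 'b': 0 ⇒ 20;  out={4}∪out(20)={4}
  fail(5) 'aabbc': from fail(4)=21 chase 'c': 21 ⇒ 22;  out=∅∪out(22)=∅
  fail(10) 'ababb': from fail(9)=7 chase 'b': 7→20 ⇒ 21;  out=∅∪out(21)=∅
  fail(14) 'aaaac': from fail(13)=12 chase 'c': 12→2→1→0 ⇒ 0;  out=∅∪out(0)=∅
  fail(18) 'abcba': from fail(17)=20 chase 'a': 20→0 ⇒ 1;  out=∅∪out(1)=∅
  fail(6) 'aabbcb': from fail(5)=22 chase 'b': 22 ⇒ 23;  out={0}∪out(23)={0,4}
  fail(11) 'ababbc': from fail(10)=21 chase 'c': 21 ⇒ 22;  out={1}∪out(22)={1}
  fail(15) 'aaaacb': from fail(14)=0 chase 'b': 0 ⇒ 20;  out={2}∪out(20)={2}
  fail(19) 'abcbaa': from fail(18)=1 chase 'a': 1 ⇒ 2;  out={3}∪out(2)={3}

Text stream:
pos 0 'c': at 0
pos 1 'a': at 1
pos 2 'a': at 2
pos 3 'a': at 12
pos 4 'b': at 3 ·f
pos 5 'a': at 8 ·f
pos 6 'b': at 9
pos 7 'b': at 10
pos 8 'c': at 11  emit P1@[3:8]
pos 9 'a': at 1 ·f
pos 10 'b': at 7
pos 11 'a': at 8
pos 12 'b': at 9
pos 13 'b': at 10
pos 14 'c': at 11  emit P1@[9:14]
pos 15 'b': at 23 ·f  emit P4@[12:15]
pos 16 'c': at 0 ·f
pos 17 'b': at 20
pos 18 'c': at 0 ·f
pos 19 'c': at 0
pos 20 'a': at 1
pos 21 'a': at 2
pos 22 'a': at 12
pos 23 'b': at 3 ·f
pos 24 'b': at 4
pos 25 'c': at 5
pos 26 'b': at 6  emit P0@[21:26],P4@[23:26]
pos 27 'b': at 21 ·f
pos 28 'c': at 22
pos 29 'b': at 23  emit P4@[26:29]
pos 30 'a': at 1 ·f
pos 31 'b': at 7
pos 32 'c': at 16
pos 33 'b': at 17
pos 34 'a': at 18
pos 35 'a': at 19  emit P3@[30:35]
pos 36 'a': at 12 ·f
pos 37 'b': at 3 ·f
pos 38 'a': at 8 ·f
pos 39 'b': at 9
pos 40 'b': at 10
pos 41 'c': at 11  emit P1@[36:41]
pos 42 'b': at 23 ·f  emit P4@[39:42]
pos 43 'a': at 1 ·f

All matches (sorted): [[8,1],[14,1],[15,4],[26,0],[26,4],[29,4],[35,3],[41,1],[42,4]]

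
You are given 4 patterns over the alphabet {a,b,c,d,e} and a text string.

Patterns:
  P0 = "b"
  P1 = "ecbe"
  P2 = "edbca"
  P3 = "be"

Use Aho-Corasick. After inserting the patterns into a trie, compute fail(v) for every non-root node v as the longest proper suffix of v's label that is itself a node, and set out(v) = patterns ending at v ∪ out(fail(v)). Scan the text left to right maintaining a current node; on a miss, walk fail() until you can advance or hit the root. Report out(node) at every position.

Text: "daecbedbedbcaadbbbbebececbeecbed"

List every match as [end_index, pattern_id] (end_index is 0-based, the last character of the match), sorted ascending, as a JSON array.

Construct AC machine:
Trie (insert patterns):
  0='ε' goto b→1 e→2
  1='b' goto e→10  ←P0
  2='e' goto c→3 d→6
  3='ec' goto b→4
  4='ecb' goto e→5
  5='ecbe' goto ·  ←P1
  6='ed' goto b→7
  7='edb' goto c→8
  8='edbc' goto a→9
  9='edbca' goto ·  ←P2
  10='be' goto ·  ←P3

BFS fail/out derivation:
  n1('b'): parent n0 fail=0; on 'b' 0 → fail=0;  out {0}∪∅={0}
  n2('e'): parent n0 fail=0; on 'e' 0 → fail=0;  out ∅∪∅=∅
  n3('ec'): parent n2 fail=0; on 'c' 0 → fail=0;  out ∅∪∅=∅
  n6('ed'): parent n2 fail=0; on 'd' 0 → fail=0;  out ∅∪∅=∅
  n10('be'): parent n1 fail=0; on 'e' 0 → fail=2;  out {3}∪∅={3}
  n4('ecb'): parent n3 fail=0; on 'b' 0 → fail=1;  out ∅∪{0}={0}
  n7('edb'): parent n6 fail=0; on 'b' 0 → fail=1;  out ∅∪{0}={0}
  n5('ecbe'): parent n4 fail=1; on 'e' 1 → fail=10;  out {1}∪{3}={1,3}
  n8('edbc'): parent n7 fail=1; on 'c' 1→0 → fail=0;  out ∅∪∅=∅
  n9('edbca'): parent n8 fail=0; on 'a' 0 → fail=0;  out {2}∪∅={2}

Text stream:
pos 0 'd': at 0
pos 1 'a': at 0
pos 2 'e': at 2
pos 3 'c': at 3
pos 4 'b': at 4  → match P0@[4:4]
pos 5 'e': at 5  → match P1@[2:5],P3@[4:5]
pos 6 'd': at 6 (via fail)
pos 7 'b': at 7  → match P0@[7:7]
pos 8 'e': at 10 (via fail)  → match P3@[7:8]
pos 9 'd': at 6 (via fail)
pos 10 'b': at 7  → match P0@[10:10]
pos 11 'c': at 8
pos 12 'a': at 9  → match P2@[8:12]
pos 13 'a': at 0 (via fail)
pos 14 'd': at 0
pos 15 'b': at 1  → match P0@[15:15]
pos 16 'b': at 1 (via fail)  → match P0@[16:16]
pos 17 'b': at 1 (via fail)  → match P0@[17:17]
pos 18 'b': at 1 (via fail)  → match P0@[18:18]
pos 19 'e': at 10  → match P3@[18:19]
pos 20 'b': at 1 (via fail)  → match P0@[20:20]
pos 21 'e': at 10  → match P3@[20:21]
pos 22 'c': at 3 (via fail)
pos 23 'e': at 2 (via fail)
pos 24 'c': at 3
pos 25 'b': at 4  → match P0@[25:25]
pos 26 'e': at 5  → match P1@[23:26],P3@[25:26]
pos 27 'e': at 2 (via fail)
pos 28 'c': at 3
pos 29 'b': at 4  → match P0@[29:29]
pos 30 'e': at 5  → match P1@[27:30],P3@[29:30]
pos 31 'd': at 6 (via fail)

Matches: [[4,0],[5,1],[5,3],[7,0],[8,3],[10,0],[12,2],[15,0],[16,0],[17,0],[18,0],[19,3],[20,0],[21,3],[25,0],[26,1],[26,3],[29,0],[30,1],[30,3]]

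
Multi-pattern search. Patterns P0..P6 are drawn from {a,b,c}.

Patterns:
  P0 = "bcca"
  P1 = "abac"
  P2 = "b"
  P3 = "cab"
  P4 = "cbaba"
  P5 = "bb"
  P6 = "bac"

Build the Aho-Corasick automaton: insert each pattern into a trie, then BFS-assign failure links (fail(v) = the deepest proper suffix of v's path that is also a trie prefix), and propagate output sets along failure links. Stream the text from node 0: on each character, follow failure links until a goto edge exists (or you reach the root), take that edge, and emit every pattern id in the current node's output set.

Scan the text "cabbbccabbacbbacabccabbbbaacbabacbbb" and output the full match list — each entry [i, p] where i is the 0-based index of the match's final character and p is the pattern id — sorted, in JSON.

Construct AC machine:
Trie (insert patterns):
  n0 'ε': a→5 b→1 c→9
  n1 'b': a→17 b→16 c→2  [P2 ends]
  n2 'bc': c→3
  n3 'bcc': a→4
  n4 'bcca': ·  [P0 ends]
  n5 'a': b→6
  n6 'ab': a→7
  n7 'aba': c→8
  n8 'abac': ·  [P1 ends]
  n9 'c': a→10 b→12
  n10 'ca': b→11
  n11 'cab': ·  [P3 ends]
  n12 'cb': a→13
  n13 'cba': b→14
  n14 'cbab': a→15
  n15 'cbaba': ·  [P4 ends]
  n16 'bb': ·  [P5 ends]
  n17 'ba': c→18
  n18 'bac': ·  [P6 ends]

BFS fail/out derivation:
  fail(1) 'b': from fail(0)=0 chase 'b': 0 ⇒ 0;  out={2}∪out(0)={2}
  fail(5) 'a': from fail(0)=0 chase 'a': 0 ⇒ 0;  out=∅∪out(0)=∅
  fail(9) 'c': from fail(0)=0 chase 'c': 0 ⇒ 0;  out=∅∪out(0)=∅
  fail(2) 'bc': from fail(1)=0 chase 'c': 0 ⇒ 9;  out=∅∪out(9)=∅
  fail(6) 'ab': from fail(5)=0 chase 'b': 0 ⇒ 1;  out=∅∪out(1)={2}
  fail(10) 'ca': from fail(9)=0 chase 'a': 0 ⇒ 5;  out=∅∪out(5)=∅
  fail(12) 'cb': from fail(9)=0 chase 'b': 0 ⇒ 1;  out=∅∪out(1)={2}
  fail(16) 'bb': from fail(1)=0 chase 'b': 0 ⇒ 1;  out={5}∪out(1)={2,5}
  fail(17) 'ba': from fail(1)=0 chase 'a': 0 ⇒ 5;  out=∅∪out(5)=∅
  fail(3) 'bcc': from fail(2)=9 chase 'c': 9→0 ⇒ 9;  out=∅∪out(9)=∅
  fail(7) 'aba': from fail(6)=1 chase 'a': 1 ⇒ 17;  out=∅∪out(17)=∅
  fail(11) 'cab': from fail(10)=5 chase 'b': 5 ⇒ 6;  out={3}∪out(6)={2,3}
  fail(13) 'cba': from fail(12)=1 chase 'a': 1 ⇒ 17;  out=∅∪out(17)=∅
  fail(18) 'bac': from fail(17)=5 chase 'c': 5→0 ⇒ 9;  out={6}∪out(9)={6}
  fail(4) 'bcca': from fail(3)=9 chase 'a': 9 ⇒ 10;  out={0}∪out(10)={0}
  fail(8) 'abac': from fail(7)=17 chase 'c': 17 ⇒ 18;  out={1}∪out(18)={1,6}
  fail(14) 'cbab': from fail(13)=17 chase 'b': 17→5 ⇒ 6;  out=∅∪out(6)={2}
  fail(15) 'cbaba': from fail(14)=6 chase 'a': 6 ⇒ 7;  out={4}∪out(7)={4}

Scan:
[0] read 'c'  n0⇒n9
[1] read 'a'  n9⇒n10
[2] read 'b'  n10⇒n11  → match P2@[2:2],P3@[0:2]
[3] read 'b'  n11⇒n16 (via fail)  → match P2@[3:3],P5@[2:3]
[4] read 'b'  n16⇒n16 (via fail)  → match P2@[4:4],P5@[3:4]
[5] read 'c'  n16⇒n2 (via fail)
[6] read 'c'  n2⇒n3
[7] read 'a'  n3⇒n4  → match P0@[4:7]
[8] read 'b'  n4⇒n11 (via fail)  → match P2@[8:8],P3@[6:8]
[9] read 'b'  n11⇒n16 (via fail)  → match P2@[9:9],P5@[8:9]
[10] read 'a'  n16⇒n17 (via fail)
[11] read 'c'  n17⇒n18  → match P6@[9:11]
[12] read 'b'  n18⇒n12 (via fail)  → match P2@[12:12]
[13] read 'b'  n12⇒n16 (via fail)  → match P2@[13:13],P5@[12:13]
[14] read 'a'  n16⇒n17 (via fail)
[15] read 'c'  n17⇒n18  → match P6@[13:15]
[16] read 'a'  n18⇒n10 (via fail)
[17] read 'b'  n10⇒n11  → match P2@[17:17],P3@[15:17]
[18] read 'c'  n11⇒n2 (via fail)
[19] read 'c'  n2⇒n3
[20] read 'a'  n3⇒n4  → match P0@[17:20]
[21] read 'b'  n4⇒n11 (via fail)  → match P2@[21:21],P3@[19:21]
[22] read 'b'  n11⇒n16 (via fail)  → match P2@[22:22],P5@[21:22]
[23] read 'b'  n16⇒n16 (via fail)  → match P2@[23:23],P5@[22:23]
[24] read 'b'  n16⇒n16 (via fail)  → match P2@[24:24],P5@[23:24]
[25] read 'a'  n16⇒n17 (via fail)
[26] read 'a'  n17⇒n5 (via fail)
[27] read 'c'  n5⇒n9 (via fail)
[28] read 'b'  n9⇒n12  → match P2@[28:28]
[29] read 'a'  n12⇒n13
[30] read 'b'  n13⇒n14  → match P2@[30:30]
[31] read 'a'  n14⇒n15  → match P4@[27:31]
[32] read 'c'  n15⇒n8 (via fail)  → match P1@[29:32],P6@[30:32]
[33] read 'b'  n8⇒n12 (via fail)  → match P2@[33:33]
[34] read 'b'  n12⇒n16 (via fail)  → match P2@[34:34],P5@[33:34]
[35] read 'b'  n16⇒n16 (via fail)  → match P2@[35:35],P5@[34:35]

Result: [[2,2],[2,3],[3,2],[3,5],[4,2],[4,5],[7,0],[8,2],[8,3],[9,2],[9,5],[11,6],[12,2],[13,2],[13,5],[15,6],[17,2],[17,3],[20,0],[21,2],[21,3],[22,2],[22,5],[23,2],[23,5],[24,2],[24,5],[28,2],[30,2],[31,4],[32,1],[32,6],[33,2],[34,2],[34,5],[35,2],[35,5]]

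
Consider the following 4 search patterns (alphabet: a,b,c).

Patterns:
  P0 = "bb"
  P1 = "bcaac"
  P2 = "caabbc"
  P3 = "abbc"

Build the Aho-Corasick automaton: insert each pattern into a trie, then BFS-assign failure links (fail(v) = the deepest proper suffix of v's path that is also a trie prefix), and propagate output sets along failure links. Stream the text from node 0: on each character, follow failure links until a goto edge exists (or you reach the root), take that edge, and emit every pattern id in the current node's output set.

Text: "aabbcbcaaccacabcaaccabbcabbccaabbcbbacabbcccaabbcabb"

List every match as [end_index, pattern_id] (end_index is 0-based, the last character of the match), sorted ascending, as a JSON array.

Build automaton:
Trie nodes:
  n0 'ε': a→13 b→1 c→7
  n1 'b': b→2 c→3
  n2 'bb': ·  [P0 ends]
  n3 'bc': a→4
  n4 'bca': a→5
  n5 'bcaa': c→6
  n6 'bcaac': ·  [P1 ends]
  n7 'c': a→8
  n8 'ca': a→9
  n9 'caa': b→10
  n10 'caab': b→11
  n11 'caabb': c→12
  n12 'caabbc': ·  [P2 ends]
  n13 'a': b→14
  n14 'ab': b→15
  n15 'abb': c→16
  n16 'abbc': ·  [P3 ends]

BFS fail/out derivation:
  fail(1) 'b': from fail(0)=0 chase 'b': 0 ⇒ 0;  out=∅∪out(0)=∅
  fail(7) 'c': from fail(0)=0 chase 'c': 0 ⇒ 0;  out=∅∪out(0)=∅
  fail(13) 'a': from fail(0)=0 chase 'a': 0 ⇒ 0;  out=∅∪out(0)=∅
  fail(2) 'bb': from fail(1)=0 chase 'b': 0 ⇒ 1;  out={0}∪out(1)={0}
  fail(3) 'bc': from fail(1)=0 chase 'c': 0 ⇒ 7;  out=∅∪out(7)=∅
  fail(8) 'ca': from fail(7)=0 chase 'a': 0 ⇒ 13;  out=∅∪out(13)=∅
  fail(14) 'ab': from fail(13)=0 chase 'b': 0 ⇒ 1;  out=∅∪out(1)=∅
  fail(4) 'bca': from fail(3)=7 chase 'a': 7 ⇒ 8;  out=∅∪out(8)=∅
  fail(9) 'caa': from fail(8)=13 chase 'a': 13→0 ⇒ 13;  out=∅∪out(13)=∅
  fail(15) 'abb': from fail(14)=1 chase 'b': 1 ⇒ 2;  out=∅∪out(2)={0}
  fail(5) 'bcaa': from fail(4)=8 chase 'a': 8 ⇒ 9;  out=∅∪out(9)=∅
  fail(10) 'caab': from fail(9)=13 chase 'b': 13 ⇒ 14;  out=∅∪out(14)=∅
  fail(16) 'abbc': from fail(15)=2 chase 'c': 2→1 ⇒ 3;  out={3}∪out(3)={3}
  fail(6) 'bcaac': from fail(5)=9 chase 'c': 9→13→0 ⇒ 7;  out={1}∪out(7)={1}
  fail(11) 'caabb': from fail(10)=14 chase 'b': 14 ⇒ 15;  out=∅∪out(15)={0}
  fail(12) 'caabbc': from fail(11)=15 chase 'c': 15 ⇒ 16;  out={2}∪out(16)={2,3}

Scan:
pos 0 'a': at 13
pos 1 'a': at 13 (fail-walked)
pos 2 'b': at 14
pos 3 'b': at 15  emit P0@[2:3]
pos 4 'c': at 16  emit P3@[1:4]
pos 5 'b': at 1 (fail-walked)
pos 6 'c': at 3
pos 7 'a': at 4
pos 8 'a': at 5
pos 9 'c': at 6  emit P1@[5:9]
pos 10 'c': at 7 (fail-walked)
pos 11 'a': at 8
pos 12 'c': at 7 (fail-walked)
pos 13 'a': at 8
pos 14 'b': at 14 (fail-walked)
pos 15 'c': at 3 (fail-walked)
pos 16 'a': at 4
pos 17 'a': at 5
pos 18 'c': at 6  emit P1@[14:18]
pos 19 'c': at 7 (fail-walked)
pos 20 'a': at 8
pos 21 'b': at 14 (fail-walked)
pos 22 'b': at 15  emit P0@[21:22]
pos 23 'c': at 16  emit P3@[20:23]
pos 24 'a': at 4 (fail-walked)
pos 25 'b': at 14 (fail-walked)
pos 26 'b': at 15  emit P0@[25:26]
pos 27 'c': at 16  emit P3@[24:27]
pos 28 'c': at 7 (fail-walked)
pos 29 'a': at 8
pos 30 'a': at 9
pos 31 'b': at 10
pos 32 'b': at 11  emit P0@[31:32]
pos 33 'c': at 12  emit P2@[28:33],P3@[30:33]
pos 34 'b': at 1 (fail-walked)
pos 35 'b': at 2  emit P0@[34:35]
pos 36 'a': at 13 (fail-walked)
pos 37 'c': at 7 (fail-walked)
pos 38 'a': at 8
pos 39 'b': at 14 (fail-walked)
pos 40 'b': at 15  emit P0@[39:40]
pos 41 'c': at 16  emit P3@[38:41]
pos 42 'c': at 7 (fail-walked)
pos 43 'c': at 7 (fail-walked)
pos 44 'a': at 8
pos 45 'a': at 9
pos 46 'b': at 10
pos 47 'b': at 11  emit P0@[46:47]
pos 48 'c': at 12  emit P2@[43:48],P3@[45:48]
pos 49 'a': at 4 (fail-walked)
pos 50 'b': at 14 (fail-walked)
pos 51 'b': at 15  emit P0@[50:51]

Matches: [[3,0],[4,3],[9,1],[18,1],[22,0],[23,3],[26,0],[27,3],[32,0],[33,2],[33,3],[35,0],[40,0],[41,3],[47,0],[48,2],[48,3],[51,0]]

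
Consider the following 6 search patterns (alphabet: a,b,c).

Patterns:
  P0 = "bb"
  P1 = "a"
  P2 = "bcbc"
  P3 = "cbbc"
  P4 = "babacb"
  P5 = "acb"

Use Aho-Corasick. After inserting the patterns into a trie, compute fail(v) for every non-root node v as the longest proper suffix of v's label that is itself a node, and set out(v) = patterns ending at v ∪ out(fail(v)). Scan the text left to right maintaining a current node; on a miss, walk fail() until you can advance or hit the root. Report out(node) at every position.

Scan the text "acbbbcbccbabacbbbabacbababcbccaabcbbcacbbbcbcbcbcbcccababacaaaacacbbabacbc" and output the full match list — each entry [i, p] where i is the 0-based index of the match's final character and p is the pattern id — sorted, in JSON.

Build:
Trie nodes:
  0='ε' goto a→3 b→1 c→7
  1='b' goto a→11 b→2 c→4
  2='bb' goto ·  ←P0
  3='a' goto c→16  ←P1
  4='bc' goto b→5
  5='bcb' goto c→6
  6='bcbc' goto ·  ←P2
  7='c' goto b→8
  8='cb' goto b→9
  9='cbb' goto c→10
  10='cbbc' goto ·  ←P3
  11='ba' goto b→12
  12='bab' goto a→13
  13='baba' goto c→14
  14='babac' goto b→15
  15='babacb' goto ·  ←P4
  16='ac' goto b→17
  17='acb' goto ·  ←P5

BFS fail/out derivation:
  n1('b'): parent n0 fail=0; on 'b' 0 → fail=0;  out ∅∪∅=∅
  n3('a'): parent n0 fail=0; on 'a' 0 → fail=0;  out {1}∪∅={1}
  n7('c'): parent n0 fail=0; on 'c' 0 → fail=0;  out ∅∪∅=∅
  n2('bb'): parent n1 fail=0; on 'b' 0 → fail=1;  out {0}∪∅={0}
  n4('bc'): parent n1 fail=0; on 'c' 0 → fail=7;  out ∅∪∅=∅
  n8('cb'): parent n7 fail=0; on 'b' 0 → fail=1;  out ∅∪∅=∅
  n11('ba'): parent n1 fail=0; on 'a' 0 → fail=3;  out ∅∪{1}={1}
  n16('ac'): parent n3 fail=0; on 'c' 0 → fail=7;  out ∅∪∅=∅
  n5('bcb'): parent n4 fail=7; on 'b' 7 → fail=8;  out ∅∪∅=∅
  n9('cbb'): parent n8 fail=1; on 'b' 1 → fail=2;  out ∅∪{0}={0}
  n12('bab'): parent n11 fail=3; on 'b' 3→0 → fail=1;  out ∅∪∅=∅
  n17('acb'): parent n16 fail=7; on 'b' 7 → fail=8;  out {5}∪∅={5}
  n6('bcbc'): parent n5 fail=8; on 'c' 8→1 → fail=4;  out {2}∪∅={2}
  n10('cbbc'): parent n9 fail=2; on 'c' 2→1 → fail=4;  out {3}∪∅={3}
  n13('baba'): parent n12 fail=1; on 'a' 1 → fail=11;  out ∅∪{1}={1}
  n14('babac'): parent n13 fail=11; on 'c' 11→3 → fail=16;  out ∅∪∅=∅
  n15('babacb'): parent n14 fail=16; on 'b' 16 → fail=17;  out {4}∪{5}={4,5}

Scan:
[0] read 'a'  n0⇒n3  ** P1@[0:0]
[1] read 'c'  n3⇒n16
[2] read 'b'  n16⇒n17  ** P5@[0:2]
[3] read 'b'  n17⇒n9 ·f  ** P0@[2:3]
[4] read 'b'  n9⇒n2 ·f  ** P0@[3:4]
[5] read 'c'  n2⇒n4 ·f
[6] read 'b'  n4⇒n5
[7] read 'c'  n5⇒n6  ** P2@[4:7]
[8] read 'c'  n6⇒n7 ·f
[9] read 'b'  n7⇒n8
[10] read 'a'  n8⇒n11 ·f  ** P1@[10:10]
[11] read 'b'  n11⇒n12
[12] read 'a'  n12⇒n13  ** P1@[12:12]
[13] read 'c'  n13⇒n14
[14] read 'b'  n14⇒n15  ** P4@[9:14],P5@[12:14]
[15] read 'b'  n15⇒n9 ·f  ** P0@[14:15]
[16] read 'b'  n9⇒n2 ·f  ** P0@[15:16]
[17] read 'a'  n2⇒n11 ·f  ** P1@[17:17]
[18] read 'b'  n11⇒n12
[19] read 'a'  n12⇒n13  ** P1@[19:19]
[20] read 'c'  n13⇒n14
[21] read 'b'  n14⇒n15  ** P4@[16:21],P5@[19:21]
[22] read 'a'  n15⇒n11 ·f  ** P1@[22:22]
[23] read 'b'  n11⇒n12
[24] read 'a'  n12⇒n13  ** P1@[24:24]
[25] read 'b'  n13⇒n12 ·f
[26] read 'c'  n12⇒n4 ·f
[27] read 'b'  n4⇒n5
[28] read 'c'  n5⇒n6  ** P2@[25:28]
[29] read 'c'  n6⇒n7 ·f
[30] read 'a'  n7⇒n3 ·f  ** P1@[30:30]
[31] read 'a'  n3⇒n3 ·f  ** P1@[31:31]
[32] read 'b'  n3⇒n1 ·f
[33] read 'c'  n1⇒n4
[34] read 'b'  n4⇒n5
[35] read 'b'  n5⇒n9 ·f  ** P0@[34:35]
[36] read 'c'  n9⇒n10  ** P3@[33:36]
[37] read 'a'  n10⇒n3 ·f  ** P1@[37:37]
[38] read 'c'  n3⇒n16
[39] read 'b'  n16⇒n17  ** P5@[37:39]
[40] read 'b'  n17⇒n9 ·f  ** P0@[39:40]
[41] read 'b'  n9⇒n2 ·f  ** P0@[40:41]
[42] read 'c'  n2⇒n4 ·f
[43] read 'b'  n4⇒n5
[44] read 'c'  n5⇒n6  ** P2@[41:44]
[45] read 'b'  n6⇒n5 ·f
[46] read 'c'  n5⇒n6  ** P2@[43:46]
[47] read 'b'  n6⇒n5 ·f
[48] read 'c'  n5⇒n6  ** P2@[45:48]
[49] read 'b'  n6⇒n5 ·f
[50] read 'c'  n5⇒n6  ** P2@[47:50]
[51] read 'c'  n6⇒n7 ·f
[52] read 'c'  n7⇒n7 ·f
[53] read 'a'  n7⇒n3 ·f  ** P1@[53:53]
[54] read 'b'  n3⇒n1 ·f
[55] read 'a'  n1⇒n11  ** P1@[55:55]
[56] read 'b'  n11⇒n12
[57] read 'a'  n12⇒n13  ** P1@[57:57]
[58] read 'c'  n13⇒n14
[59] read 'a'  n14⇒n3 ·f  ** P1@[59:59]
[60] read 'a'  n3⇒n3 ·f  ** P1@[60:60]
[61] read 'a'  n3⇒n3 ·f  ** P1@[61:61]
[62] read 'a'  n3⇒n3 ·f  ** P1@[62:62]
[63] read 'c'  n3⇒n16
[64] read 'a'  n16⇒n3 ·f  ** P1@[64:64]
[65] read 'c'  n3⇒n16
[66] read 'b'  n16⇒n17  ** P5@[64:66]
[67] read 'b'  n17⇒n9 ·f  ** P0@[66:67]
[68] read 'a'  n9⇒n11 ·f  ** P1@[68:68]
[69] read 'b'  n11⇒n12
[70] read 'a'  n12⇒n13  ** P1@[70:70]
[71] read 'c'  n13⇒n14
[72] read 'b'  n14⇒n15  ** P4@[67:72],P5@[70:72]
[73] read 'c'  n15⇒n4 ·f

Result: [[0,1],[2,5],[3,0],[4,0],[7,2],[10,1],[12,1],[14,4],[14,5],[15,0],[16,0],[17,1],[19,1],[21,4],[21,5],[22,1],[24,1],[28,2],[30,1],[31,1],[35,0],[36,3],[37,1],[39,5],[40,0],[41,0],[44,2],[46,2],[48,2],[50,2],[53,1],[55,1],[57,1],[59,1],[60,1],[61,1],[62,1],[64,1],[66,5],[67,0],[68,1],[70,1],[72,4],[72,5]]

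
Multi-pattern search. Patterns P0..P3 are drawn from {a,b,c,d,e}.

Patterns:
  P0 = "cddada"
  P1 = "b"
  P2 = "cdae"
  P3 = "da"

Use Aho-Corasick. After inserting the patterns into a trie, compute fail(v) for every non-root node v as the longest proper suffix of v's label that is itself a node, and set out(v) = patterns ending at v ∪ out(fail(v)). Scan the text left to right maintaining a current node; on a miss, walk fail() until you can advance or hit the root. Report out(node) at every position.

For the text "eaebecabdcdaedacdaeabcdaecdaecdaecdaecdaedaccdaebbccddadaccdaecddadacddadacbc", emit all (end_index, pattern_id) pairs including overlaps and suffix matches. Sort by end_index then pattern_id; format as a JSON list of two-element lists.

Build automaton:
Trie (insert patterns):
  n0 'ε': b→7 c→1 d→10
  n1 'c': d→2
  n2 'cd': a→8 d→3
  n3 'cdd': a→4
  n4 'cdda': d→5
  n5 'cddad': a→6
  n6 'cddada': ·  [P0 ends]
  n7 'b': ·  [P1 ends]
  n8 'cda': e→9
  n9 'cdae': ·  [P2 ends]
  n10 'd': a→11
  n11 'da': ·  [P3 ends]

BFS fail/out derivation:
  fail(1) 'c': from fail(0)=0 chase 'c': 0 ⇒ 0;  out=∅∪out(0)=∅
  fail(7) 'b': from fail(0)=0 chase 'b': 0 ⇒ 0;  out={1}∪out(0)={1}
  fail(10) 'd': from fail(0)=0 chase 'd': 0 ⇒ 0;  out=∅∪out(0)=∅
  fail(2) 'cd': from fail(1)=0 chase 'd': 0 ⇒ 10;  out=∅∪out(10)=∅
  fail(11) 'da': from fail(10)=0 chase 'a': 0 ⇒ 0;  out={3}∪out(0)={3}
  fail(3) 'cdd': from fail(2)=10 chase 'd': 10→0 ⇒ 10;  out=∅∪out(10)=∅
  fail(8) 'cda': from fail(2)=10 chase 'a': 10 ⇒ 11;  out=∅∪out(11)={3}
  fail(4) 'cdda': from fail(3)=10 chase 'a': 10 ⇒ 11;  out=∅∪out(11)={3}
  fail(9) 'cdae': from fail(8)=11 chase 'e': 11→0 ⇒ 0;  out={2}∪out(0)={2}
  fail(5) 'cddad': from fail(4)=11 chase 'd': 11→0 ⇒ 10;  out=∅∪out(10)=∅
  fail(6) 'cddada': from fail(5)=10 chase 'a': 10 ⇒ 11;  out={0}∪out(11)={0,3}

Text stream:
[0] read 'e'  n0⇒n0
[1] read 'a'  n0⇒n0
[2] read 'e'  n0⇒n0
[3] read 'b'  n0⇒n7  ** P1@[3:3]
[4] read 'e'  n7⇒n0 ·f
[5] read 'c'  n0⇒n1
[6] read 'a'  n1⇒n0 ·f
[7] read 'b'  n0⇒n7  ** P1@[7:7]
[8] read 'd'  n7⇒n10 ·f
[9] read 'c'  n10⇒n1 ·f
[10] read 'd'  n1⇒n2
[11] read 'a'  n2⇒n8  ** P3@[10:11]
[12] read 'e'  n8⇒n9  ** P2@[9:12]
[13] read 'd'  n9⇒n10 ·f
[14] read 'a'  n10⇒n11  ** P3@[13:14]
[15] read 'c'  n11⇒n1 ·f
[16] read 'd'  n1⇒n2
[17] read 'a'  n2⇒n8  ** P3@[16:17]
[18] read 'e'  n8⇒n9  ** P2@[15:18]
[19] read 'a'  n9⇒n0 ·f
[20] read 'b'  n0⇒n7  ** P1@[20:20]
[21] read 'c'  n7⇒n1 ·f
[22] read 'd'  n1⇒n2
[23] read 'a'  n2⇒n8  ** P3@[22:23]
[24] read 'e'  n8⇒n9  ** P2@[21:24]
[25] read 'c'  n9⇒n1 ·f
[26] read 'd'  n1⇒n2
[27] read 'a'  n2⇒n8  ** P3@[26:27]
[28] read 'e'  n8⇒n9  ** P2@[25:28]
[29] read 'c'  n9⇒n1 ·f
[30] read 'd'  n1⇒n2
[31] read 'a'  n2⇒n8  ** P3@[30:31]
[32] read 'e'  n8⇒n9  ** P2@[29:32]
[33] read 'c'  n9⇒n1 ·f
[34] read 'd'  n1⇒n2
[35] read 'a'  n2⇒n8  ** P3@[34:35]
[36] read 'e'  n8⇒n9  ** P2@[33:36]
[37] read 'c'  n9⇒n1 ·f
[38] read 'd'  n1⇒n2
[39] read 'a'  n2⇒n8  ** P3@[38:39]
[40] read 'e'  n8⇒n9  ** P2@[37:40]
[41] read 'd'  n9⇒n10 ·f
[42] read 'a'  n10⇒n11  ** P3@[41:42]
[43] read 'c'  n11⇒n1 ·f
[44] read 'c'  n1⇒n1 ·f
[45] read 'd'  n1⇒n2
[46] read 'a'  n2⇒n8  ** P3@[45:46]
[47] read 'e'  n8⇒n9  ** P2@[44:47]
[48] read 'b'  n9⇒n7 ·f  ** P1@[48:48]
[49] read 'b'  n7⇒n7 ·f  ** P1@[49:49]
[50] read 'c'  n7⇒n1 ·f
[51] read 'c'  n1⇒n1 ·f
[52] read 'd'  n1⇒n2
[53] read 'd'  n2⇒n3
[54] read 'a'  n3⇒n4  ** P3@[53:54]
[55] read 'd'  n4⇒n5
[56] read 'a'  n5⇒n6  ** P0@[51:56],P3@[55:56]
[57] read 'c'  n6⇒n1 ·f
[58] read 'c'  n1⇒n1 ·f
[59] read 'd'  n1⇒n2
[60] read 'a'  n2⇒n8  ** P3@[59:60]
[61] read 'e'  n8⇒n9  ** P2@[58:61]
[62] read 'c'  n9⇒n1 ·f
[63] read 'd'  n1⇒n2
[64] read 'd'  n2⇒n3
[65] read 'a'  n3⇒n4  ** P3@[64:65]
[66] read 'd'  n4⇒n5
[67] read 'a'  n5⇒n6  ** P0@[62:67],P3@[66:67]
[68] read 'c'  n6⇒n1 ·f
[69] read 'd'  n1⇒n2
[70] read 'd'  n2⇒n3
[71] read 'a'  n3⇒n4  ** P3@[70:71]
[72] read 'd'  n4⇒n5
[73] read 'a'  n5⇒n6  ** P0@[68:73],P3@[72:73]
[74] read 'c'  n6⇒n1 ·f
[75] read 'b'  n1⇒n7 ·f  ** P1@[75:75]
[76] read 'c'  n7⇒n1 ·f

All matches (sorted): [[3,1],[7,1],[11,3],[12,2],[14,3],[17,3],[18,2],[20,1],[23,3],[24,2],[27,3],[28,2],[31,3],[32,2],[35,3],[36,2],[39,3],[40,2],[42,3],[46,3],[47,2],[48,1],[49,1],[54,3],[56,0],[56,3],[60,3],[61,2],[65,3],[67,0],[67,3],[71,3],[73,0],[73,3],[75,1]]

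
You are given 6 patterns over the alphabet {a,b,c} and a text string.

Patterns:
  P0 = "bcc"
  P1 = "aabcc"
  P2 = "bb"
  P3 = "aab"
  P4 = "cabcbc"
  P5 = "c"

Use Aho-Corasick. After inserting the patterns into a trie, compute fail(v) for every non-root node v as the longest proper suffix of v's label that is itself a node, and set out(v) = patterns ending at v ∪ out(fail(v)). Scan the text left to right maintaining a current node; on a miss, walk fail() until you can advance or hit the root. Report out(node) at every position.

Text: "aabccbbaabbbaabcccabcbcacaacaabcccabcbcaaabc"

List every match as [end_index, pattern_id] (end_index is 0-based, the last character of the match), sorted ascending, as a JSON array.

Construct AC machine:
Trie nodes:
  0='ε' goto a→4 b→1 c→10
  1='b' goto b→9 c→2
  2='bc' goto c→3
  3='bcc' goto ·  [P0 ends]
  4='a' goto a→5
  5='aa' goto b→6
  6='aab' goto c→7  [P3 ends]
  7='aabc' goto c→8
  8='aabcc' goto ·  [P1 ends]
  9='bb' goto ·  [P2 ends]
  10='c' goto a→11  [P5 ends]
  11='ca' goto b→12
  12='cab' goto c→13
  13='cabc' goto b→14
  14='cabcb' goto c→15
  15='cabcbc' goto ·  [P4 ends]

BFS fail/out derivation:
  fail(1) 'b': from fail(0)=0 chase 'b': 0 ⇒ 0;  out=∅∪out(0)=∅
  fail(4) 'a': from fail(0)=0 chase 'a': 0 ⇒ 0;  out=∅∪out(0)=∅
  fail(10) 'c': from fail(0)=0 chase 'c': 0 ⇒ 0;  out={5}∪out(0)={5}
  fail(2) 'bc': from fail(1)=0 chase 'c': 0 ⇒ 10;  out=∅∪out(10)={5}
  fail(5) 'aa': from fail(4)=0 chase 'a': 0 ⇒ 4;  out=∅∪out(4)=∅
  fail(9) 'bb': from fail(1)=0 chase 'b': 0 ⇒ 1;  out={2}∪out(1)={2}
  fail(11) 'ca': from fail(10)=0 chase 'a': 0 ⇒ 4;  out=∅∪out(4)=∅
  fail(3) 'bcc': from fail(2)=10 chase 'c': 10→0 ⇒ 10;  out={0}∪out(10)={0,5}
  fail(6) 'aab': from fail(5)=4 chase 'b': 4→0 ⇒ 1;  out={3}∪out(1)={3}
  fail(12) 'cab': from fail(11)=4 chase 'b': 4→0 ⇒ 1;  out=∅∪out(1)=∅
  fail(7) 'aabc': from fail(6)=1 chase 'c': 1 ⇒ 2;  out=∅∪out(2)={5}
  fail(13) 'cabc': from fail(12)=1 chase 'c': 1 ⇒ 2;  out=∅∪out(2)={5}
  fail(8) 'aabcc': from fail(7)=2 chase 'c': 2 ⇒ 3;  out={1}∪out(3)={0,1,5}
  fail(14) 'cabcb': from fail(13)=2 chase 'b': 2→10→0 ⇒ 1;  out=∅∪out(1)=∅
  fail(15) 'cabcbc': from fail(14)=1 chase 'c': 1 ⇒ 2;  out={4}∪out(2)={4,5}

Text stream:
[0] read 'a'  n0⇒n4
[1] read 'a'  n4⇒n5
[2] read 'b'  n5⇒n6  → match P3@[0:2]
[3] read 'c'  n6⇒n7  → match P5@[3:3]
[4] read 'c'  n7⇒n8  → match P0@[2:4],P1@[0:4],P5@[4:4]
[5] read 'b'  n8⇒n1 (via fail)
[6] read 'b'  n1⇒n9  → match P2@[5:6]
[7] read 'a'  n9⇒n4 (via fail)
[8] read 'a'  n4⇒n5
[9] read 'b'  n5⇒n6  → match P3@[7:9]
[10] read 'b'  n6⇒n9 (via fail)  → match P2@[9:10]
[11] read 'b'  n9⇒n9 (via fail)  → match P2@[10:11]
[12] read 'a'  n9⇒n4 (via fail)
[13] read 'a'  n4⇒n5
[14] read 'b'  n5⇒n6  → match P3@[12:14]
[15] read 'c'  n6⇒n7  → match P5@[15:15]
[16] read 'c'  n7⇒n8  → match P0@[14:16],P1@[12:16],P5@[16:16]
[17] read 'c'  n8⇒n10 (via fail)  → match P5@[17:17]
[18] read 'a'  n10⇒n11
[19] read 'b'  n11⇒n12
[20] read 'c'  n12⇒n13  → match P5@[20:20]
[21] read 'b'  n13⇒n14
[22] read 'c'  n14⇒n15  → match P4@[17:22],P5@[22:22]
[23] read 'a'  n15⇒n11 (via fail)
[24] read 'c'  n11⇒n10 (via fail)  → match P5@[24:24]
[25] read 'a'  n10⇒n11
[26] read 'a'  n11⇒n5 (via fail)
[27] read 'c'  n5⇒n10 (via fail)  → match P5@[27:27]
[28] read 'a'  n10⇒n11
[29] read 'a'  n11⇒n5 (via fail)
[30] read 'b'  n5⇒n6  → match P3@[28:30]
[31] read 'c'  n6⇒n7  → match P5@[31:31]
[32] read 'c'  n7⇒n8  → match P0@[30:32],P1@[28:32],P5@[32:32]
[33] read 'c'  n8⇒n10 (via fail)  → match P5@[33:33]
[34] read 'a'  n10⇒n11
[35] read 'b'  n11⇒n12
[36] read 'c'  n12⇒n13  → match P5@[36:36]
[37] read 'b'  n13⇒n14
[38] read 'c'  n14⇒n15  → match P4@[33:38],P5@[38:38]
[39] read 'a'  n15⇒n11 (via fail)
[40] read 'a'  n11⇒n5 (via fail)
[41] read 'a'  n5⇒n5 (via fail)
[42] read 'b'  n5⇒n6  → match P3@[40:42]
[43] read 'c'  n6⇒n7  → match P5@[43:43]

Result: [[2,3],[3,5],[4,0],[4,1],[4,5],[6,2],[9,3],[10,2],[11,2],[14,3],[15,5],[16,0],[16,1],[16,5],[17,5],[20,5],[22,4],[22,5],[24,5],[27,5],[30,3],[31,5],[32,0],[32,1],[32,5],[33,5],[36,5],[38,4],[38,5],[42,3],[43,5]]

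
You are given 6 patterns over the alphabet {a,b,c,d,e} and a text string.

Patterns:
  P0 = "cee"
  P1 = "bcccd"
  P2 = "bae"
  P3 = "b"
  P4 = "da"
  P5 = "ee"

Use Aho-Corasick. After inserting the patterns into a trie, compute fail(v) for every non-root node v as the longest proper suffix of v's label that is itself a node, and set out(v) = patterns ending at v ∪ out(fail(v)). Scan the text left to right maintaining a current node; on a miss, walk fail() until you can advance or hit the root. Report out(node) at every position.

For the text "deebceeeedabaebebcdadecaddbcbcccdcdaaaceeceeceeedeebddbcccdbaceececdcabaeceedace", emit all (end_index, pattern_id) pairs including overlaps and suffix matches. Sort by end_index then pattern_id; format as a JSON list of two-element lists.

Construct AC machine:
Trie (insert patterns):
  n0 'ε': b→4 c→1 d→11 e→13
  n1 'c': e→2
  n2 'ce': e→3
  n3 'cee': ·  ←P0
  n4 'b': a→9 c→5  ←P3
  n5 'bc': c→6
  n6 'bcc': c→7
  n7 'bccc': d→8
  n8 'bcccd': ·  ←P1
  n9 'ba': e→10
  n10 'bae': ·  ←P2
  n11 'd': a→12
  n12 'da': ·  ←P4
  n13 'e': e→14
  n14 'ee': ·  ←P5

BFS fail/out derivation:
  fail(1) 'c': from fail(0)=0 chase 'c': 0 ⇒ 0;  out=∅∪out(0)=∅
  fail(4) 'b': from fail(0)=0 chase 'b': 0 ⇒ 0;  out={3}∪out(0)={3}
  fail(11) 'd': from fail(0)=0 chase 'd': 0 ⇒ 0;  out=∅∪out(0)=∅
  fail(13) 'e': from fail(0)=0 chase 'e': 0 ⇒ 0;  out=∅∪out(0)=∅
  fail(2) 'ce': from fail(1)=0 chase 'e': 0 ⇒ 13;  out=∅∪out(13)=∅
  fail(5) 'bc': from fail(4)=0 chase 'c': 0 ⇒ 1;  out=∅∪out(1)=∅
  fail(9) 'ba': from fail(4)=0 chase 'a': 0 ⇒ 0;  out=∅∪out(0)=∅
  fail(12) 'da': from fail(11)=0 chase 'a': 0 ⇒ 0;  out={4}∪out(0)={4}
  fail(14) 'ee': from fail(13)=0 chase 'e': 0 ⇒ 13;  out={5}∪out(13)={5}
  fail(3) 'cee': from fail(2)=13 chase 'e': 13 ⇒ 14;  out={0}∪out(14)={0,5}
  fail(6) 'bcc': from fail(5)=1 chase 'c': 1→0 ⇒ 1;  out=∅∪out(1)=∅
  fail(10) 'bae': from fail(9)=0 chase 'e': 0 ⇒ 13;  out={2}∪out(13)={2}
  fail(7) 'bccc': from fail(6)=1 chase 'c': 1→0 ⇒ 1;  out=∅∪out(1)=∅
  fail(8) 'bcccd': from fail(7)=1 chase 'd': 1→0 ⇒ 11;  out={1}∪out(11)={1}

Text stream:
pos 0 'd': at 11
pos 1 'e': at 13 (fail-walked)
pos 2 'e': at 14  emit P5@[1:2]
pos 3 'b': at 4 (fail-walked)  emit P3@[3:3]
pos 4 'c': at 5
pos 5 'e': at 2 (fail-walked)
pos 6 'e': at 3  emit P0@[4:6],P5@[5:6]
pos 7 'e': at 14 (fail-walked)  emit P5@[6:7]
pos 8 'e': at 14 (fail-walked)  emit P5@[7:8]
pos 9 'd': at 11 (fail-walked)
pos 10 'a': at 12  emit P4@[9:10]
pos 11 'b': at 4 (fail-walked)  emit P3@[11:11]
pos 12 'a': at 9
pos 13 'e': at 10  emit P2@[11:13]
pos 14 'b': at 4 (fail-walked)  emit P3@[14:14]
pos 15 'e': at 13 (fail-walked)
pos 16 'b': at 4 (fail-walked)  emit P3@[16:16]
pos 17 'c': at 5
pos 18 'd': at 11 (fail-walked)
pos 19 'a': at 12  emit P4@[18:19]
pos 20 'd': at 11 (fail-walked)
pos 21 'e': at 13 (fail-walked)
pos 22 'c': at 1 (fail-walked)
pos 23 'a': at 0 (fail-walked)
pos 24 'd': at 11
pos 25 'd': at 11 (fail-walked)
pos 26 'b': at 4 (fail-walked)  emit P3@[26:26]
pos 27 'c': at 5
pos 28 'b': at 4 (fail-walked)  emit P3@[28:28]
pos 29 'c': at 5
pos 30 'c': at 6
pos 31 'c': at 7
pos 32 'd': at 8  emit P1@[28:32]
pos 33 'c': at 1 (fail-walked)
pos 34 'd': at 11 (fail-walked)
pos 35 'a': at 12  emit P4@[34:35]
pos 36 'a': at 0 (fail-walked)
pos 37 'a': at 0
pos 38 'c': at 1
pos 39 'e': at 2
pos 40 'e': at 3  emit P0@[38:40],P5@[39:40]
pos 41 'c': at 1 (fail-walked)
pos 42 'e': at 2
pos 43 'e': at 3  emit P0@[41:43],P5@[42:43]
pos 44 'c': at 1 (fail-walked)
pos 45 'e': at 2
pos 46 'e': at 3  emit P0@[44:46],P5@[45:46]
pos 47 'e': at 14 (fail-walked)  emit P5@[46:47]
pos 48 'd': at 11 (fail-walked)
pos 49 'e': at 13 (fail-walked)
pos 50 'e': at 14  emit P5@[49:50]
pos 51 'b': at 4 (fail-walked)  emit P3@[51:51]
pos 52 'd': at 11 (fail-walked)
pos 53 'd': at 11 (fail-walked)
pos 54 'b': at 4 (fail-walked)  emit P3@[54:54]
pos 55 'c': at 5
pos 56 'c': at 6
pos 57 'c': at 7
pos 58 'd': at 8  emit P1@[54:58]
pos 59 'b': at 4 (fail-walked)  emit P3@[59:59]
pos 60 'a': at 9
pos 61 'c': at 1 (fail-walked)
pos 62 'e': at 2
pos 63 'e': at 3  emit P0@[61:63],P5@[62:63]
pos 64 'c': at 1 (fail-walked)
pos 65 'e': at 2
pos 66 'c': at 1 (fail-walked)
pos 67 'd': at 11 (fail-walked)
pos 68 'c': at 1 (fail-walked)
pos 69 'a': at 0 (fail-walked)
pos 70 'b': at 4  emit P3@[70:70]
pos 71 'a': at 9
pos 72 'e': at 10  emit P2@[70:72]
pos 73 'c': at 1 (fail-walked)
pos 74 'e': at 2
pos 75 'e': at 3  emit P0@[73:75],P5@[74:75]
pos 76 'd': at 11 (fail-walked)
pos 77 'a': at 12  emit P4@[76:77]
pos 78 'c': at 1 (fail-walked)
pos 79 'e': at 2

Matches: [[2,5],[3,3],[6,0],[6,5],[7,5],[8,5],[10,4],[11,3],[13,2],[14,3],[16,3],[19,4],[26,3],[28,3],[32,1],[35,4],[40,0],[40,5],[43,0],[43,5],[46,0],[46,5],[47,5],[50,5],[51,3],[54,3],[58,1],[59,3],[63,0],[63,5],[70,3],[72,2],[75,0],[75,5],[77,4]]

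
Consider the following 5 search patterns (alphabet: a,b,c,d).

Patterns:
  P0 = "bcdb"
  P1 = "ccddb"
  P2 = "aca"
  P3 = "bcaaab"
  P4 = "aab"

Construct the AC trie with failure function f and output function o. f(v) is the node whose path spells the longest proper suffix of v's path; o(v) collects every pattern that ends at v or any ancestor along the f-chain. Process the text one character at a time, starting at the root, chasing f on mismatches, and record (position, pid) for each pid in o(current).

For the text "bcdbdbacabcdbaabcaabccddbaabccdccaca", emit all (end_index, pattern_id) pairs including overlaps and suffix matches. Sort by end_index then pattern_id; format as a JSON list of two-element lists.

Construct AC machine:
Trie nodes:
  0='ε' goto a→10 b→1 c→5
  1='b' goto c→2
  2='bc' goto a→13 d→3
  3='bcd' goto b→4
  4='bcdb' goto ·  ←P0
  5='c' goto c→6
  6='cc' goto d→7
  7='ccd' goto d→8
  8='ccdd' goto b→9
  9='ccddb' goto ·  ←P1
  10='a' goto a→17 c→11
  11='ac' goto a→12
  12='aca' goto ·  ←P2
  13='bca' goto a→14
  14='bcaa' goto a→15
  15='bcaaa' goto b→16
  16='bcaaab' goto ·  ←P3
  17='aa' goto b→18
  18='aab' goto ·  ←P4

BFS fail/out derivation:
  n1('b'): parent n0 fail=0; on 'b' 0 → fail=0;  out ∅∪∅=∅
  n5('c'): parent n0 fail=0; on 'c' 0 → fail=0;  out ∅∪∅=∅
  n10('a'): parent n0 fail=0; on 'a' 0 → fail=0;  out ∅∪∅=∅
  n2('bc'): parent n1 fail=0; on 'c' 0 → fail=5;  out ∅∪∅=∅
  n6('cc'): parent n5 fail=0; on 'c' 0 → fail=5;  out ∅∪∅=∅
  n11('ac'): parent n10 fail=0; on 'c' 0 → fail=5;  out ∅∪∅=∅
  n17('aa'): parent n10 fail=0; on 'a' 0 → fail=10;  out ∅∪∅=∅
  n3('bcd'): parent n2 fail=5; on 'd' 5→0 → fail=0;  out ∅∪∅=∅
  n7('ccd'): parent n6 fail=5; on 'd' 5→0 → fail=0;  out ∅∪∅=∅
  n12('aca'): parent n11 fail=5; on 'a' 5→0 → fail=10;  out {2}∪∅={2}
  n13('bca'): parent n2 fail=5; on 'a' 5→0 → fail=10;  out ∅∪∅=∅
  n18('aab'): parent n17 fail=10; on 'b' 10→0 → fail=1;  out {4}∪∅={4}
  n4('bcdb'): parent n3 fail=0; on 'b' 0 → fail=1;  out {0}∪∅={0}
  n8('ccdd'): parent n7 fail=0; on 'd' 0 → fail=0;  out ∅∪∅=∅
  n14('bcaa'): parent n13 fail=10; on 'a' 10 → fail=17;  out ∅∪∅=∅
  n9('ccddb'): parent n8 fail=0; on 'b' 0 → fail=1;  out {1}∪∅={1}
  n15('bcaaa'): parent n14 fail=17; on 'a' 17→10 → fail=17;  out ∅∪∅=∅
  n16('bcaaab'): parent n15 fail=17; on 'b' 17 → fail=18;  out {3}∪{4}={3,4}

Run:
i=0 'b': node 0→1
i=1 'c': node 1→2
i=2 'd': node 2→3
i=3 'b': node 3→4  emit P0@[0:3]
i=4 'd': node 4→0 (fail-walked)
i=5 'b': node 0→1
i=6 'a': node 1→10 (fail-walked)
i=7 'c': node 10→11
i=8 'a': node 11→12  emit P2@[6:8]
i=9 'b': node 12→1 (fail-walked)
i=10 'c': node 1→2
i=11 'd': node 2→3
i=12 'b': node 3→4  emit P0@[9:12]
i=13 'a': node 4→10 (fail-walked)
i=14 'a': node 10→17
i=15 'b': node 17→18  emit P4@[13:15]
i=16 'c': node 18→2 (fail-walked)
i=17 'a': node 2→13
i=18 'a': node 13→14
i=19 'b': node 14→18 (fail-walked)  emit P4@[17:19]
i=20 'c': node 18→2 (fail-walked)
i=21 'c': node 2→6 (fail-walked)
i=22 'd': node 6→7
i=23 'd': node 7→8
i=24 'b': node 8→9  emit P1@[20:24]
i=25 'a': node 9→10 (fail-walked)
i=26 'a': node 10→17
i=27 'b': node 17→18  emit P4@[25:27]
i=28 'c': node 18→2 (fail-walked)
i=29 'c': node 2→6 (fail-walked)
i=30 'd': node 6→7
i=31 'c': node 7→5 (fail-walked)
i=32 'c': node 5→6
i=33 'a': node 6→10 (fail-walked)
i=34 'c': node 10→11
i=35 'a': node 11→12  emit P2@[33:35]

All matches (sorted): [[3,0],[8,2],[12,0],[15,4],[19,4],[24,1],[27,4],[35,2]]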